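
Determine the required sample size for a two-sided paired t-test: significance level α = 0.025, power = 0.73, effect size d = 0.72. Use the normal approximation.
n = 16 pairs

Sample size formula (paired t-test, normal approximation):
n = ((z_{α/2} + z_β) / d)²

z_{α/2} = 2.241 (for α = 0.025, two-sided)
z_β = 0.613 (for power = 0.73)
d = 0.72

n = ((2.241 + 0.613) / 0.72)²
n = (3.964)²
n ≈ 15.71
Round up to the next whole number: n = 16 pairs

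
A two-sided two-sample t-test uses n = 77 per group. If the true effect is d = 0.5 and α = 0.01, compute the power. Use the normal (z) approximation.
Power ≈ 0.70

Power calculation (two-sample t-test, normal approximation):
z_β = d · √(n/2) - z_{α/2}
z_β = 0.5 · √(77/2) - 2.576
z_β = 0.5 · 6.205 - 2.576
z_β = 0.527

Power = Φ(z_β) = Φ(0.527) ≈ 0.701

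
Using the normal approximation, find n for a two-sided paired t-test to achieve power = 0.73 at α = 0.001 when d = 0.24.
n = 265 pairs

Sample size formula (paired t-test, normal approximation):
n = ((z_{α/2} + z_β) / d)²

z_{α/2} = 3.291 (for α = 0.001, two-sided)
z_β = 0.613 (for power = 0.73)
d = 0.24

n = ((3.291 + 0.613) / 0.24)²
n = (16.267)²
n ≈ 264.62
Round up to the next whole number: n = 265 pairs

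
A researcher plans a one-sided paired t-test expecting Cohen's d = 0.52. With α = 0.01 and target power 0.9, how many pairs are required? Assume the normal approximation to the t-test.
n = 49 pairs

Sample size formula (paired t-test, normal approximation):
n = ((z_α + z_β) / d)²

z_α = 2.326 (for α = 0.01, one-sided)
z_β = 1.282 (for power = 0.9)
d = 0.52

n = ((2.326 + 1.282) / 0.52)²
n = (6.938)²
n ≈ 48.14
Round up to the next whole number: n = 49 pairs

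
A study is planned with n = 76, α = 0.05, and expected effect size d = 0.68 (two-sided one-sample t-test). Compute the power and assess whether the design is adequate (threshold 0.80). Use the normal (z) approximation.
Power ≈ 1.00; the study is adequately powered (power ≥ 0.80)

Power calculation (one-sample t-test, normal approximation):
z_β = d · √n - z_{α/2}
z_β = 0.68 · √76 - 1.960
z_β = 0.68 · 8.718 - 1.960
z_β = 3.968

Power = Φ(z_β) = Φ(3.968) ≈ 1.000

Effect size d = 0.68 is medium by Cohen's convention (0.2/0.5/0.8).

Threshold: power ≥ 0.80 is conventionally adequate.
Power ≈ 1.00 → the study is adequately powered (power ≥ 0.80).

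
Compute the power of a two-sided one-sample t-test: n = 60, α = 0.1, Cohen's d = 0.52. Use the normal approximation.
Power ≈ 0.99

Power calculation (one-sample t-test, normal approximation):
z_β = d · √n - z_{α/2}
z_β = 0.52 · √60 - 1.645
z_β = 0.52 · 7.746 - 1.645
z_β = 2.383

Power = Φ(z_β) = Φ(2.383) ≈ 0.991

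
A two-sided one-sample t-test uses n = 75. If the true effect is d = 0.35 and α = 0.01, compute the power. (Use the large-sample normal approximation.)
Power ≈ 0.68

Power calculation (one-sample t-test, normal approximation):
z_β = d · √n - z_{α/2}
z_β = 0.35 · √75 - 2.576
z_β = 0.35 · 8.660 - 2.576
z_β = 0.455

Power = Φ(z_β) = Φ(0.455) ≈ 0.676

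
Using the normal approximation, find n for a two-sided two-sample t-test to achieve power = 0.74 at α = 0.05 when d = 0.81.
n = 21 per group

Sample size formula (two-sample t-test, normal approximation):
n = 2 · ((z_{α/2} + z_β) / d)²

z_{α/2} = 1.960 (for α = 0.05, two-sided)
z_β = 0.643 (for power = 0.74)
d = 0.81

n = 2 · ((1.960 + 0.643) / 0.81)²
n = 2 · (3.214)²
n ≈ 20.66
Round up to the next whole number: n = 21 per group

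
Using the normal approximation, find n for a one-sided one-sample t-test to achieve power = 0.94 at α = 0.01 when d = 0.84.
n = 22

Sample size formula (one-sample t-test, normal approximation):
n = ((z_α + z_β) / d)²

z_α = 2.326 (for α = 0.01, one-sided)
z_β = 1.555 (for power = 0.94)
d = 0.84

n = ((2.326 + 1.555) / 0.84)²
n = (4.620)²
n ≈ 21.34
Round up to the next whole number: n = 22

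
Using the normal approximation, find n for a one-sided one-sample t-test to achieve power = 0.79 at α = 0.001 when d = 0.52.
n = 57

Sample size formula (one-sample t-test, normal approximation):
n = ((z_α + z_β) / d)²

z_α = 3.090 (for α = 0.001, one-sided)
z_β = 0.806 (for power = 0.79)
d = 0.52

n = ((3.090 + 0.806) / 0.52)²
n = (7.492)²
n ≈ 56.13
Round up to the next whole number: n = 57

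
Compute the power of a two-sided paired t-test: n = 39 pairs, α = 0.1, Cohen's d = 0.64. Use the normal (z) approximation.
Power ≈ 0.99

Power calculation (paired t-test, normal approximation):
z_β = d · √n - z_{α/2}
z_β = 0.64 · √39 - 1.645
z_β = 0.64 · 6.245 - 1.645
z_β = 2.352

Power = Φ(z_β) = Φ(2.352) ≈ 0.991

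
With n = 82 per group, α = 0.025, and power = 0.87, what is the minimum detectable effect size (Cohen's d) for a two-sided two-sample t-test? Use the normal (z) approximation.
d ≈ 0.53

Minimum detectable effect (two-sample t-test, normal approximation):
d = (z_{α/2} + z_β) / √(n/2)
d = (2.241 + 1.126) / √(82/2)
d = 3.368 / 6.403
d ≈ 0.53

By Cohen's convention (0.2 small / 0.5 medium / 0.8 large): medium effect.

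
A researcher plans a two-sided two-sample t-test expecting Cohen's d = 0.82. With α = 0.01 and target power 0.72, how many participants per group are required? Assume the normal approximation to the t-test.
n = 30 per group

Sample size formula (two-sample t-test, normal approximation):
n = 2 · ((z_{α/2} + z_β) / d)²

z_{α/2} = 2.576 (for α = 0.01, two-sided)
z_β = 0.583 (for power = 0.72)
d = 0.82

n = 2 · ((2.576 + 0.583) / 0.82)²
n = 2 · (3.852)²
n ≈ 29.68
Round up to the next whole number: n = 30 per group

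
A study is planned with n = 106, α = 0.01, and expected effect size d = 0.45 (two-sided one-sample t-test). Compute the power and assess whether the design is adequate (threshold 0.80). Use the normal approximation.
Power ≈ 0.98; the study is adequately powered (power ≥ 0.80)

Power calculation (one-sample t-test, normal approximation):
z_β = d · √n - z_{α/2}
z_β = 0.45 · √106 - 2.576
z_β = 0.45 · 10.296 - 2.576
z_β = 2.057

Power = Φ(z_β) = Φ(2.057) ≈ 0.980

Effect size d = 0.45 is small by Cohen's convention (0.2/0.5/0.8).

Threshold: power ≥ 0.80 is conventionally adequate.
Power ≈ 0.98 → the study is adequately powered (power ≥ 0.80).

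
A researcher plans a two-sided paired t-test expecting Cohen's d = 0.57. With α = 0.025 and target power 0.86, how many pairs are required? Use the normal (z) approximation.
n = 34 pairs

Sample size formula (paired t-test, normal approximation):
n = ((z_{α/2} + z_β) / d)²

z_{α/2} = 2.241 (for α = 0.025, two-sided)
z_β = 1.080 (for power = 0.86)
d = 0.57

n = ((2.241 + 1.080) / 0.57)²
n = (5.826)²
n ≈ 33.94
Round up to the next whole number: n = 34 pairs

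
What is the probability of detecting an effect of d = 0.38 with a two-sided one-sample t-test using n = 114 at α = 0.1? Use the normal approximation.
Power ≈ 0.99

Power calculation (one-sample t-test, normal approximation):
z_β = d · √n - z_{α/2}
z_β = 0.38 · √114 - 1.645
z_β = 0.38 · 10.677 - 1.645
z_β = 2.412

Power = Φ(z_β) = Φ(2.412) ≈ 0.992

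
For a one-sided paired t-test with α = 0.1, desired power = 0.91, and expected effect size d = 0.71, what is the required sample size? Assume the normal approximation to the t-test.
n = 14 pairs

Sample size formula (paired t-test, normal approximation):
n = ((z_α + z_β) / d)²

z_α = 1.282 (for α = 0.1, one-sided)
z_β = 1.341 (for power = 0.91)
d = 0.71

n = ((1.282 + 1.341) / 0.71)²
n = (3.694)²
n ≈ 13.65
Round up to the next whole number: n = 14 pairs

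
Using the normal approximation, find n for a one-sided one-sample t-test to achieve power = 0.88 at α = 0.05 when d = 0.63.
n = 21

Sample size formula (one-sample t-test, normal approximation):
n = ((z_α + z_β) / d)²

z_α = 1.645 (for α = 0.05, one-sided)
z_β = 1.175 (for power = 0.88)
d = 0.63

n = ((1.645 + 1.175) / 0.63)²
n = (4.476)²
n ≈ 20.03
Round up to the next whole number: n = 21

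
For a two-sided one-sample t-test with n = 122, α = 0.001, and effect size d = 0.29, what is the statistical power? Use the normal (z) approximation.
Power ≈ 0.47

Power calculation (one-sample t-test, normal approximation):
z_β = d · √n - z_{α/2}
z_β = 0.29 · √122 - 3.291
z_β = 0.29 · 11.045 - 3.291
z_β = -0.087

Power = Φ(z_β) = Φ(-0.087) ≈ 0.465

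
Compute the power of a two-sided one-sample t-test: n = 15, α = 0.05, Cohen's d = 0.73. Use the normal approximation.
Power ≈ 0.81

Power calculation (one-sample t-test, normal approximation):
z_β = d · √n - z_{α/2}
z_β = 0.73 · √15 - 1.960
z_β = 0.73 · 3.873 - 1.960
z_β = 0.867

Power = Φ(z_β) = Φ(0.867) ≈ 0.807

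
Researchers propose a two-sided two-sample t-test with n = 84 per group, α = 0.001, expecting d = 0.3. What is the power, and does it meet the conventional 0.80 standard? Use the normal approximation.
Power ≈ 0.09; the study is underpowered (power < 0.80)

Power calculation (two-sample t-test, normal approximation):
z_β = d · √(n/2) - z_{α/2}
z_β = 0.3 · √(84/2) - 3.291
z_β = 0.3 · 6.481 - 3.291
z_β = -1.346

Power = Φ(z_β) = Φ(-1.346) ≈ 0.089

Effect size d = 0.3 is small by Cohen's convention (0.2/0.5/0.8).

Threshold: power ≥ 0.80 is conventionally adequate.
Power ≈ 0.09 → the study is underpowered (power < 0.80).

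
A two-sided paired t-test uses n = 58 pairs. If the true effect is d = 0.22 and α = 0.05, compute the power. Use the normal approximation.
Power ≈ 0.39

Power calculation (paired t-test, normal approximation):
z_β = d · √n - z_{α/2}
z_β = 0.22 · √58 - 1.960
z_β = 0.22 · 7.616 - 1.960
z_β = -0.284

Power = Φ(z_β) = Φ(-0.284) ≈ 0.388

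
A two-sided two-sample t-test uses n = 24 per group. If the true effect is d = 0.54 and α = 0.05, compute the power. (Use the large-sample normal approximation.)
Power ≈ 0.46

Power calculation (two-sample t-test, normal approximation):
z_β = d · √(n/2) - z_{α/2}
z_β = 0.54 · √(24/2) - 1.960
z_β = 0.54 · 3.464 - 1.960
z_β = -0.089

Power = Φ(z_β) = Φ(-0.089) ≈ 0.464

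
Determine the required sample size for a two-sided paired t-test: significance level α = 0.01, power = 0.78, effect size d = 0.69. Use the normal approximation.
n = 24 pairs

Sample size formula (paired t-test, normal approximation):
n = ((z_{α/2} + z_β) / d)²

z_{α/2} = 2.576 (for α = 0.01, two-sided)
z_β = 0.772 (for power = 0.78)
d = 0.69

n = ((2.576 + 0.772) / 0.69)²
n = (4.852)²
n ≈ 23.54
Round up to the next whole number: n = 24 pairs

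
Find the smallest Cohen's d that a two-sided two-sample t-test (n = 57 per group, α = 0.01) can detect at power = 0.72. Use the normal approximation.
d ≈ 0.59

Minimum detectable effect (two-sample t-test, normal approximation):
d = (z_{α/2} + z_β) / √(n/2)
d = (2.576 + 0.583) / √(57/2)
d = 3.159 / 5.339
d ≈ 0.59

By Cohen's convention (0.2 small / 0.5 medium / 0.8 large): medium effect.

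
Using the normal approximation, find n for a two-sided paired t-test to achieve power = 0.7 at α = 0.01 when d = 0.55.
n = 32 pairs

Sample size formula (paired t-test, normal approximation):
n = ((z_{α/2} + z_β) / d)²

z_{α/2} = 2.576 (for α = 0.01, two-sided)
z_β = 0.524 (for power = 0.7)
d = 0.55

n = ((2.576 + 0.524) / 0.55)²
n = (5.636)²
n ≈ 31.76
Round up to the next whole number: n = 32 pairs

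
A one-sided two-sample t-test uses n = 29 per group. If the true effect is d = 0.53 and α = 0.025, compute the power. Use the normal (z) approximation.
Power ≈ 0.52

Power calculation (two-sample t-test, normal approximation):
z_β = d · √(n/2) - z_α
z_β = 0.53 · √(29/2) - 1.960
z_β = 0.53 · 3.808 - 1.960
z_β = 0.058

Power = Φ(z_β) = Φ(0.058) ≈ 0.523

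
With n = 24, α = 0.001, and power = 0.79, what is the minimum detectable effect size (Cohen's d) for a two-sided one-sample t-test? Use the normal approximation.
d ≈ 0.84

Minimum detectable effect (one-sample t-test, normal approximation):
d = (z_{α/2} + z_β) / √n
d = (3.291 + 0.806) / √24
d = 4.097 / 4.899
d ≈ 0.84

By Cohen's convention (0.2 small / 0.5 medium / 0.8 large): large effect.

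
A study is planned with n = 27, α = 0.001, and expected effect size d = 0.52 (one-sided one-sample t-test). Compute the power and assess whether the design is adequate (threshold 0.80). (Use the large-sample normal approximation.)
Power ≈ 0.35; the study is underpowered (power < 0.80)

Power calculation (one-sample t-test, normal approximation):
z_β = d · √n - z_α
z_β = 0.52 · √27 - 3.090
z_β = 0.52 · 5.196 - 3.090
z_β = -0.388

Power = Φ(z_β) = Φ(-0.388) ≈ 0.349

Effect size d = 0.52 is medium by Cohen's convention (0.2/0.5/0.8).

Threshold: power ≥ 0.80 is conventionally adequate.
Power ≈ 0.35 → the study is underpowered (power < 0.80).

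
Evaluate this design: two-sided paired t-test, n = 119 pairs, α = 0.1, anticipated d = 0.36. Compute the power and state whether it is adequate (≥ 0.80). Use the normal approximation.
Power ≈ 0.99; the study is adequately powered (power ≥ 0.80)

Power calculation (paired t-test, normal approximation):
z_β = d · √n - z_{α/2}
z_β = 0.36 · √119 - 1.645
z_β = 0.36 · 10.909 - 1.645
z_β = 2.282

Power = Φ(z_β) = Φ(2.282) ≈ 0.989

Effect size d = 0.36 is small by Cohen's convention (0.2/0.5/0.8).

Threshold: power ≥ 0.80 is conventionally adequate.
Power ≈ 0.99 → the study is adequately powered (power ≥ 0.80).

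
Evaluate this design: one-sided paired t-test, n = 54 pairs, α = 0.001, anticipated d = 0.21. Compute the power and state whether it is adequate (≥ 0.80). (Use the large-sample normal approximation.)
Power ≈ 0.06; the study is underpowered (power < 0.80)

Power calculation (paired t-test, normal approximation):
z_β = d · √n - z_α
z_β = 0.21 · √54 - 3.090
z_β = 0.21 · 7.348 - 3.090
z_β = -1.547

Power = Φ(z_β) = Φ(-1.547) ≈ 0.061

Effect size d = 0.21 is small by Cohen's convention (0.2/0.5/0.8).

Threshold: power ≥ 0.80 is conventionally adequate.
Power ≈ 0.06 → the study is underpowered (power < 0.80).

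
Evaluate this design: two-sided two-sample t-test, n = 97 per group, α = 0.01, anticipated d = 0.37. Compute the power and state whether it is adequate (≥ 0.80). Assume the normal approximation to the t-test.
Power ≈ 0.50; the study is underpowered (power < 0.80)

Power calculation (two-sample t-test, normal approximation):
z_β = d · √(n/2) - z_{α/2}
z_β = 0.37 · √(97/2) - 2.576
z_β = 0.37 · 6.964 - 2.576
z_β = 0.001

Power = Φ(z_β) = Φ(0.001) ≈ 0.500

Effect size d = 0.37 is small by Cohen's convention (0.2/0.5/0.8).

Threshold: power ≥ 0.80 is conventionally adequate.
Power ≈ 0.50 → the study is underpowered (power < 0.80).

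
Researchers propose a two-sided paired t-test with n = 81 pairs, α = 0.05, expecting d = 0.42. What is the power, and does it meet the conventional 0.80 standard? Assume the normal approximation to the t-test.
Power ≈ 0.97; the study is adequately powered (power ≥ 0.80)

Power calculation (paired t-test, normal approximation):
z_β = d · √n - z_{α/2}
z_β = 0.42 · √81 - 1.960
z_β = 0.42 · 9.000 - 1.960
z_β = 1.820

Power = Φ(z_β) = Φ(1.820) ≈ 0.966

Effect size d = 0.42 is small by Cohen's convention (0.2/0.5/0.8).

Threshold: power ≥ 0.80 is conventionally adequate.
Power ≈ 0.97 → the study is adequately powered (power ≥ 0.80).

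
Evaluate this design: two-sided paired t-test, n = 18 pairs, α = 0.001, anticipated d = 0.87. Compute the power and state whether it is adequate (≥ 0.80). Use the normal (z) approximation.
Power ≈ 0.66; the study is underpowered (power < 0.80)

Power calculation (paired t-test, normal approximation):
z_β = d · √n - z_{α/2}
z_β = 0.87 · √18 - 3.291
z_β = 0.87 · 4.243 - 3.291
z_β = 0.401

Power = Φ(z_β) = Φ(0.401) ≈ 0.656

Effect size d = 0.87 is large by Cohen's convention (0.2/0.5/0.8).

Threshold: power ≥ 0.80 is conventionally adequate.
Power ≈ 0.66 → the study is underpowered (power < 0.80).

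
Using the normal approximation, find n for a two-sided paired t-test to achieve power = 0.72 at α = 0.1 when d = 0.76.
n = 9 pairs

Sample size formula (paired t-test, normal approximation):
n = ((z_{α/2} + z_β) / d)²

z_{α/2} = 1.645 (for α = 0.1, two-sided)
z_β = 0.583 (for power = 0.72)
d = 0.76

n = ((1.645 + 0.583) / 0.76)²
n = (2.932)²
n ≈ 8.60
Round up to the next whole number: n = 9 pairs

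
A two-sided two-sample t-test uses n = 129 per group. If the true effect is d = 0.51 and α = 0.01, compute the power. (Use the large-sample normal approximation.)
Power ≈ 0.94

Power calculation (two-sample t-test, normal approximation):
z_β = d · √(n/2) - z_{α/2}
z_β = 0.51 · √(129/2) - 2.576
z_β = 0.51 · 8.031 - 2.576
z_β = 1.520

Power = Φ(z_β) = Φ(1.520) ≈ 0.936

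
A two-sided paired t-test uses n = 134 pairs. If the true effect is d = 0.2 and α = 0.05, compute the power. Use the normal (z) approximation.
Power ≈ 0.64

Power calculation (paired t-test, normal approximation):
z_β = d · √n - z_{α/2}
z_β = 0.2 · √134 - 1.960
z_β = 0.2 · 11.576 - 1.960
z_β = 0.355

Power = Φ(z_β) = Φ(0.355) ≈ 0.639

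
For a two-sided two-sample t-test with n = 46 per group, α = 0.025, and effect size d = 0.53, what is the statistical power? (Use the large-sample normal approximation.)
Power ≈ 0.62

Power calculation (two-sample t-test, normal approximation):
z_β = d · √(n/2) - z_{α/2}
z_β = 0.53 · √(46/2) - 2.241
z_β = 0.53 · 4.796 - 2.241
z_β = 0.300

Power = Φ(z_β) = Φ(0.300) ≈ 0.618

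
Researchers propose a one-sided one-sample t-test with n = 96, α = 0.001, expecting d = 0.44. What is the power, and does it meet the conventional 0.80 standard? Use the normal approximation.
Power ≈ 0.89; the study is adequately powered (power ≥ 0.80)

Power calculation (one-sample t-test, normal approximation):
z_β = d · √n - z_α
z_β = 0.44 · √96 - 3.090
z_β = 0.44 · 9.798 - 3.090
z_β = 1.221

Power = Φ(z_β) = Φ(1.221) ≈ 0.889

Effect size d = 0.44 is small by Cohen's convention (0.2/0.5/0.8).

Threshold: power ≥ 0.80 is conventionally adequate.
Power ≈ 0.89 → the study is adequately powered (power ≥ 0.80).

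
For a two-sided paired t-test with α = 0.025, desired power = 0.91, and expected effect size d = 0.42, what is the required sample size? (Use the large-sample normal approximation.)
n = 73 pairs

Sample size formula (paired t-test, normal approximation):
n = ((z_{α/2} + z_β) / d)²

z_{α/2} = 2.241 (for α = 0.025, two-sided)
z_β = 1.341 (for power = 0.91)
d = 0.42

n = ((2.241 + 1.341) / 0.42)²
n = (8.529)²
n ≈ 72.74
Round up to the next whole number: n = 73 pairs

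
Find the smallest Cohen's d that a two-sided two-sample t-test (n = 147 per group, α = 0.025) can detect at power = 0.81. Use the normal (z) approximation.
d ≈ 0.36

Minimum detectable effect (two-sample t-test, normal approximation):
d = (z_{α/2} + z_β) / √(n/2)
d = (2.241 + 0.878) / √(147/2)
d = 3.119 / 8.573
d ≈ 0.36

By Cohen's convention (0.2 small / 0.5 medium / 0.8 large): small effect.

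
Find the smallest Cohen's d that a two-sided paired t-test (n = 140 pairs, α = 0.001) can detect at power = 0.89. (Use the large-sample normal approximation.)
d ≈ 0.38

Minimum detectable effect (paired t-test, normal approximation):
d = (z_{α/2} + z_β) / √n
d = (3.291 + 1.227) / √140
d = 4.517 / 11.832
d ≈ 0.38

By Cohen's convention (0.2 small / 0.5 medium / 0.8 large): small effect.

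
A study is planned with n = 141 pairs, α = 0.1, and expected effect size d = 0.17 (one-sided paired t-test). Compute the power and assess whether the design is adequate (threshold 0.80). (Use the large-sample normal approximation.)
Power ≈ 0.77; the study is underpowered (power < 0.80)

Power calculation (paired t-test, normal approximation):
z_β = d · √n - z_α
z_β = 0.17 · √141 - 1.282
z_β = 0.17 · 11.874 - 1.282
z_β = 0.737

Power = Φ(z_β) = Φ(0.737) ≈ 0.769

Effect size d = 0.17 is very small by Cohen's convention (0.2/0.5/0.8).

Threshold: power ≥ 0.80 is conventionally adequate.
Power ≈ 0.77 → the study is underpowered (power < 0.80).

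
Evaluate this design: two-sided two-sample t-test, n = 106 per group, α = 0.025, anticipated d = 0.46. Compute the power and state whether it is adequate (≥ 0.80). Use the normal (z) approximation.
Power ≈ 0.87; the study is adequately powered (power ≥ 0.80)

Power calculation (two-sample t-test, normal approximation):
z_β = d · √(n/2) - z_{α/2}
z_β = 0.46 · √(106/2) - 2.241
z_β = 0.46 · 7.280 - 2.241
z_β = 1.107

Power = Φ(z_β) = Φ(1.107) ≈ 0.866

Effect size d = 0.46 is small by Cohen's convention (0.2/0.5/0.8).

Threshold: power ≥ 0.80 is conventionally adequate.
Power ≈ 0.87 → the study is adequately powered (power ≥ 0.80).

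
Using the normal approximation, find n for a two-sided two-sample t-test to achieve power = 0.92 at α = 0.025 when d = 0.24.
n = 462 per group

Sample size formula (two-sample t-test, normal approximation):
n = 2 · ((z_{α/2} + z_β) / d)²

z_{α/2} = 2.241 (for α = 0.025, two-sided)
z_β = 1.405 (for power = 0.92)
d = 0.24

n = 2 · ((2.241 + 1.405) / 0.24)²
n = 2 · (15.192)²
n ≈ 461.59
Round up to the next whole number: n = 462 per group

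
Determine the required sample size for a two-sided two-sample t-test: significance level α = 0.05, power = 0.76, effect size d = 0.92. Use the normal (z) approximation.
n = 17 per group

Sample size formula (two-sample t-test, normal approximation):
n = 2 · ((z_{α/2} + z_β) / d)²

z_{α/2} = 1.960 (for α = 0.05, two-sided)
z_β = 0.706 (for power = 0.76)
d = 0.92

n = 2 · ((1.960 + 0.706) / 0.92)²
n = 2 · (2.898)²
n ≈ 16.80
Round up to the next whole number: n = 17 per group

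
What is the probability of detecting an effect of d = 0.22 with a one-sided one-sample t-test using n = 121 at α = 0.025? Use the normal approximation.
Power ≈ 0.68

Power calculation (one-sample t-test, normal approximation):
z_β = d · √n - z_α
z_β = 0.22 · √121 - 1.960
z_β = 0.22 · 11.000 - 1.960
z_β = 0.460

Power = Φ(z_β) = Φ(0.460) ≈ 0.677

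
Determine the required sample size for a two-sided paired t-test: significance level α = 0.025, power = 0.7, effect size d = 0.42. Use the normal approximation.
n = 44 pairs

Sample size formula (paired t-test, normal approximation):
n = ((z_{α/2} + z_β) / d)²

z_{α/2} = 2.241 (for α = 0.025, two-sided)
z_β = 0.524 (for power = 0.7)
d = 0.42

n = ((2.241 + 0.524) / 0.42)²
n = (6.583)²
n ≈ 43.34
Round up to the next whole number: n = 44 pairs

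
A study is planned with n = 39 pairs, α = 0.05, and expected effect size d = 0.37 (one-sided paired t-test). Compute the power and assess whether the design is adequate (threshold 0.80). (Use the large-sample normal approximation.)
Power ≈ 0.75; the study is underpowered (power < 0.80)

Power calculation (paired t-test, normal approximation):
z_β = d · √n - z_α
z_β = 0.37 · √39 - 1.645
z_β = 0.37 · 6.245 - 1.645
z_β = 0.666

Power = Φ(z_β) = Φ(0.666) ≈ 0.747

Effect size d = 0.37 is small by Cohen's convention (0.2/0.5/0.8).

Threshold: power ≥ 0.80 is conventionally adequate.
Power ≈ 0.75 → the study is underpowered (power < 0.80).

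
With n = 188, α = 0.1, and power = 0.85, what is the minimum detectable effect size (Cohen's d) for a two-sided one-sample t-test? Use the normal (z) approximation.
d ≈ 0.20

Minimum detectable effect (one-sample t-test, normal approximation):
d = (z_{α/2} + z_β) / √n
d = (1.645 + 1.036) / √188
d = 2.681 / 13.711
d ≈ 0.20

By Cohen's convention (0.2 small / 0.5 medium / 0.8 large): small effect.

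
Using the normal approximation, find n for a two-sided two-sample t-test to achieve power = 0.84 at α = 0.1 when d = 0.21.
n = 316 per group

Sample size formula (two-sample t-test, normal approximation):
n = 2 · ((z_{α/2} + z_β) / d)²

z_{α/2} = 1.645 (for α = 0.1, two-sided)
z_β = 0.994 (for power = 0.84)
d = 0.21

n = 2 · ((1.645 + 0.994) / 0.21)²
n = 2 · (12.567)²
n ≈ 315.86
Round up to the next whole number: n = 316 per group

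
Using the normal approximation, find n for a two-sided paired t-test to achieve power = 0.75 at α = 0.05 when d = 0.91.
n = 9 pairs

Sample size formula (paired t-test, normal approximation):
n = ((z_{α/2} + z_β) / d)²

z_{α/2} = 1.960 (for α = 0.05, two-sided)
z_β = 0.674 (for power = 0.75)
d = 0.91

n = ((1.960 + 0.674) / 0.91)²
n = (2.895)²
n ≈ 8.38
Round up to the next whole number: n = 9 pairs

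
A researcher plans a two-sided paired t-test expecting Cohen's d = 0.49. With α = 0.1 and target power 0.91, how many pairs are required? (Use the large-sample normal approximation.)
n = 38 pairs

Sample size formula (paired t-test, normal approximation):
n = ((z_{α/2} + z_β) / d)²

z_{α/2} = 1.645 (for α = 0.1, two-sided)
z_β = 1.341 (for power = 0.91)
d = 0.49

n = ((1.645 + 1.341) / 0.49)²
n = (6.094)²
n ≈ 37.14
Round up to the next whole number: n = 38 pairs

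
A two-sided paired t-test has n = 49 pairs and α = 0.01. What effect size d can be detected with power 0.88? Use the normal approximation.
d ≈ 0.54

Minimum detectable effect (paired t-test, normal approximation):
d = (z_{α/2} + z_β) / √n
d = (2.576 + 1.175) / √49
d = 3.751 / 7.000
d ≈ 0.54

By Cohen's convention (0.2 small / 0.5 medium / 0.8 large): medium effect.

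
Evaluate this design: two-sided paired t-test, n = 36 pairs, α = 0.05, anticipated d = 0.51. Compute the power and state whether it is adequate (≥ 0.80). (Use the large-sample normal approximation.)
Power ≈ 0.86; the study is adequately powered (power ≥ 0.80)

Power calculation (paired t-test, normal approximation):
z_β = d · √n - z_{α/2}
z_β = 0.51 · √36 - 1.960
z_β = 0.51 · 6.000 - 1.960
z_β = 1.100

Power = Φ(z_β) = Φ(1.100) ≈ 0.864

Effect size d = 0.51 is medium by Cohen's convention (0.2/0.5/0.8).

Threshold: power ≥ 0.80 is conventionally adequate.
Power ≈ 0.86 → the study is adequately powered (power ≥ 0.80).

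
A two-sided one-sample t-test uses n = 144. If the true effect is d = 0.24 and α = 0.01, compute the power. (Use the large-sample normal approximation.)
Power ≈ 0.62

Power calculation (one-sample t-test, normal approximation):
z_β = d · √n - z_{α/2}
z_β = 0.24 · √144 - 2.576
z_β = 0.24 · 12.000 - 2.576
z_β = 0.304

Power = Φ(z_β) = Φ(0.304) ≈ 0.620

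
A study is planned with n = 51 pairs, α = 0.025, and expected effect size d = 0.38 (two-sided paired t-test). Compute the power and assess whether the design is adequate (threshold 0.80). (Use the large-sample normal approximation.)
Power ≈ 0.68; the study is underpowered (power < 0.80)

Power calculation (paired t-test, normal approximation):
z_β = d · √n - z_{α/2}
z_β = 0.38 · √51 - 2.241
z_β = 0.38 · 7.141 - 2.241
z_β = 0.472

Power = Φ(z_β) = Φ(0.472) ≈ 0.682

Effect size d = 0.38 is small by Cohen's convention (0.2/0.5/0.8).

Threshold: power ≥ 0.80 is conventionally adequate.
Power ≈ 0.68 → the study is underpowered (power < 0.80).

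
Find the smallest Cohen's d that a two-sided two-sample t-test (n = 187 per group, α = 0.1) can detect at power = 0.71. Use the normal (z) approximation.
d ≈ 0.23

Minimum detectable effect (two-sample t-test, normal approximation):
d = (z_{α/2} + z_β) / √(n/2)
d = (1.645 + 0.553) / √(187/2)
d = 2.198 / 9.670
d ≈ 0.23

By Cohen's convention (0.2 small / 0.5 medium / 0.8 large): small effect.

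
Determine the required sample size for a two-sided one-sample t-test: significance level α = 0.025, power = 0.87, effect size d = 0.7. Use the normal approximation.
n = 24

Sample size formula (one-sample t-test, normal approximation):
n = ((z_{α/2} + z_β) / d)²

z_{α/2} = 2.241 (for α = 0.025, two-sided)
z_β = 1.126 (for power = 0.87)
d = 0.7

n = ((2.241 + 1.126) / 0.7)²
n = (4.810)²
n ≈ 23.14
Round up to the next whole number: n = 24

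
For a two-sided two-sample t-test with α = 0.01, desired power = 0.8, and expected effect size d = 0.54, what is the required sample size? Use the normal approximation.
n = 81 per group

Sample size formula (two-sample t-test, normal approximation):
n = 2 · ((z_{α/2} + z_β) / d)²

z_{α/2} = 2.576 (for α = 0.01, two-sided)
z_β = 0.842 (for power = 0.8)
d = 0.54

n = 2 · ((2.576 + 0.842) / 0.54)²
n = 2 · (6.330)²
n ≈ 80.14
Round up to the next whole number: n = 81 per group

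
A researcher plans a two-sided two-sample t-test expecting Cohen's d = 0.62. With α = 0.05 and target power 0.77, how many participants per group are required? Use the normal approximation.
n = 38 per group

Sample size formula (two-sample t-test, normal approximation):
n = 2 · ((z_{α/2} + z_β) / d)²

z_{α/2} = 1.960 (for α = 0.05, two-sided)
z_β = 0.739 (for power = 0.77)
d = 0.62

n = 2 · ((1.960 + 0.739) / 0.62)²
n = 2 · (4.353)²
n ≈ 37.90
Round up to the next whole number: n = 38 per group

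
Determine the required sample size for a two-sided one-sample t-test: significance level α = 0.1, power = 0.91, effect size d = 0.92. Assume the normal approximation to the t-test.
n = 11

Sample size formula (one-sample t-test, normal approximation):
n = ((z_{α/2} + z_β) / d)²

z_{α/2} = 1.645 (for α = 0.1, two-sided)
z_β = 1.341 (for power = 0.91)
d = 0.92

n = ((1.645 + 1.341) / 0.92)²
n = (3.246)²
n ≈ 10.54
Round up to the next whole number: n = 11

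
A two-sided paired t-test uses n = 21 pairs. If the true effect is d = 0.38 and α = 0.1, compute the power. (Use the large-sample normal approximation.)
Power ≈ 0.54

Power calculation (paired t-test, normal approximation):
z_β = d · √n - z_{α/2}
z_β = 0.38 · √21 - 1.645
z_β = 0.38 · 4.583 - 1.645
z_β = 0.097

Power = Φ(z_β) = Φ(0.097) ≈ 0.538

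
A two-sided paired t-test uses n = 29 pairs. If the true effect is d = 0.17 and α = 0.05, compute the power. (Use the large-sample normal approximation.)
Power ≈ 0.15

Power calculation (paired t-test, normal approximation):
z_β = d · √n - z_{α/2}
z_β = 0.17 · √29 - 1.960
z_β = 0.17 · 5.385 - 1.960
z_β = -1.044

Power = Φ(z_β) = Φ(-1.044) ≈ 0.148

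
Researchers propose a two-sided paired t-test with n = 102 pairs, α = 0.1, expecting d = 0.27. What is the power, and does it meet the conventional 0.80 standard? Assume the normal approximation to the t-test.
Power ≈ 0.86; the study is adequately powered (power ≥ 0.80)

Power calculation (paired t-test, normal approximation):
z_β = d · √n - z_{α/2}
z_β = 0.27 · √102 - 1.645
z_β = 0.27 · 10.100 - 1.645
z_β = 1.082

Power = Φ(z_β) = Φ(1.082) ≈ 0.860

Effect size d = 0.27 is small by Cohen's convention (0.2/0.5/0.8).

Threshold: power ≥ 0.80 is conventionally adequate.
Power ≈ 0.86 → the study is adequately powered (power ≥ 0.80).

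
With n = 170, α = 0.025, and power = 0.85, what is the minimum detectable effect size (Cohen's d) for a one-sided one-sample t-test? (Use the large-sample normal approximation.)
d ≈ 0.23

Minimum detectable effect (one-sample t-test, normal approximation):
d = (z_α + z_β) / √n
d = (1.960 + 1.036) / √170
d = 2.996 / 13.038
d ≈ 0.23

By Cohen's convention (0.2 small / 0.5 medium / 0.8 large): small effect.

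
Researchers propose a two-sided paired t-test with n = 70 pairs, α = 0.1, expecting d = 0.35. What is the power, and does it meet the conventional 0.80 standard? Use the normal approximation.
Power ≈ 0.90; the study is adequately powered (power ≥ 0.80)

Power calculation (paired t-test, normal approximation):
z_β = d · √n - z_{α/2}
z_β = 0.35 · √70 - 1.645
z_β = 0.35 · 8.367 - 1.645
z_β = 1.283

Power = Φ(z_β) = Φ(1.283) ≈ 0.900

Effect size d = 0.35 is small by Cohen's convention (0.2/0.5/0.8).

Threshold: power ≥ 0.80 is conventionally adequate.
Power ≈ 0.90 → the study is adequately powered (power ≥ 0.80).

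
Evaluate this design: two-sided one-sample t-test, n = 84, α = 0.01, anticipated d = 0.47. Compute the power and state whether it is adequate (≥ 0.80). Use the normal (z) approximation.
Power ≈ 0.96; the study is adequately powered (power ≥ 0.80)

Power calculation (one-sample t-test, normal approximation):
z_β = d · √n - z_{α/2}
z_β = 0.47 · √84 - 2.576
z_β = 0.47 · 9.165 - 2.576
z_β = 1.732

Power = Φ(z_β) = Φ(1.732) ≈ 0.958

Effect size d = 0.47 is small by Cohen's convention (0.2/0.5/0.8).

Threshold: power ≥ 0.80 is conventionally adequate.
Power ≈ 0.96 → the study is adequately powered (power ≥ 0.80).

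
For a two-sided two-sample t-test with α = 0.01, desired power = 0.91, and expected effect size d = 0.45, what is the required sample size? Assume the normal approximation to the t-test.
n = 152 per group

Sample size formula (two-sample t-test, normal approximation):
n = 2 · ((z_{α/2} + z_β) / d)²

z_{α/2} = 2.576 (for α = 0.01, two-sided)
z_β = 1.341 (for power = 0.91)
d = 0.45

n = 2 · ((2.576 + 1.341) / 0.45)²
n = 2 · (8.704)²
n ≈ 151.52
Round up to the next whole number: n = 152 per group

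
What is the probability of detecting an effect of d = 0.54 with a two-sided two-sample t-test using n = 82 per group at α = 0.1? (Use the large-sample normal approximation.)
Power ≈ 0.97

Power calculation (two-sample t-test, normal approximation):
z_β = d · √(n/2) - z_{α/2}
z_β = 0.54 · √(82/2) - 1.645
z_β = 0.54 · 6.403 - 1.645
z_β = 1.813

Power = Φ(z_β) = Φ(1.813) ≈ 0.965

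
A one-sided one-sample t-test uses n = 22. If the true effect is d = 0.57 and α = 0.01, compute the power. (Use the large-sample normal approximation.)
Power ≈ 0.64

Power calculation (one-sample t-test, normal approximation):
z_β = d · √n - z_α
z_β = 0.57 · √22 - 2.326
z_β = 0.57 · 4.690 - 2.326
z_β = 0.347

Power = Φ(z_β) = Φ(0.347) ≈ 0.636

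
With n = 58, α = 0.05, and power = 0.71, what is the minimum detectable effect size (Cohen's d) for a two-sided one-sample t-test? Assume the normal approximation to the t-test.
d ≈ 0.33

Minimum detectable effect (one-sample t-test, normal approximation):
d = (z_{α/2} + z_β) / √n
d = (1.960 + 0.553) / √58
d = 2.513 / 7.616
d ≈ 0.33

By Cohen's convention (0.2 small / 0.5 medium / 0.8 large): small effect.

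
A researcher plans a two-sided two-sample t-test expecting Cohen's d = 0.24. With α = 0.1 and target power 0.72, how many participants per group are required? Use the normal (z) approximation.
n = 173 per group

Sample size formula (two-sample t-test, normal approximation):
n = 2 · ((z_{α/2} + z_β) / d)²

z_{α/2} = 1.645 (for α = 0.1, two-sided)
z_β = 0.583 (for power = 0.72)
d = 0.24

n = 2 · ((1.645 + 0.583) / 0.24)²
n = 2 · (9.283)²
n ≈ 172.35
Round up to the next whole number: n = 173 per group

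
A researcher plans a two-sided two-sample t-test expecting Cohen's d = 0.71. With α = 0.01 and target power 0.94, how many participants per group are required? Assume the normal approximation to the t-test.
n = 68 per group

Sample size formula (two-sample t-test, normal approximation):
n = 2 · ((z_{α/2} + z_β) / d)²

z_{α/2} = 2.576 (for α = 0.01, two-sided)
z_β = 1.555 (for power = 0.94)
d = 0.71

n = 2 · ((2.576 + 1.555) / 0.71)²
n = 2 · (5.818)²
n ≈ 67.70
Round up to the next whole number: n = 68 per group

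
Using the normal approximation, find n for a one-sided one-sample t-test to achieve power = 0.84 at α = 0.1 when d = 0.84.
n = 8

Sample size formula (one-sample t-test, normal approximation):
n = ((z_α + z_β) / d)²

z_α = 1.282 (for α = 0.1, one-sided)
z_β = 0.994 (for power = 0.84)
d = 0.84

n = ((1.282 + 0.994) / 0.84)²
n = (2.710)²
n ≈ 7.34
Round up to the next whole number: n = 8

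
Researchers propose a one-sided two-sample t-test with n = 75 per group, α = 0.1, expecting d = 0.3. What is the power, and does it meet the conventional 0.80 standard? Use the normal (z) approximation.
Power ≈ 0.71; the study is underpowered (power < 0.80)

Power calculation (two-sample t-test, normal approximation):
z_β = d · √(n/2) - z_α
z_β = 0.3 · √(75/2) - 1.282
z_β = 0.3 · 6.124 - 1.282
z_β = 0.556

Power = Φ(z_β) = Φ(0.556) ≈ 0.711

Effect size d = 0.3 is small by Cohen's convention (0.2/0.5/0.8).

Threshold: power ≥ 0.80 is conventionally adequate.
Power ≈ 0.71 → the study is underpowered (power < 0.80).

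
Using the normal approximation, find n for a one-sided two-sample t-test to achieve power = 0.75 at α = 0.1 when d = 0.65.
n = 19 per group

Sample size formula (two-sample t-test, normal approximation):
n = 2 · ((z_α + z_β) / d)²

z_α = 1.282 (for α = 0.1, one-sided)
z_β = 0.674 (for power = 0.75)
d = 0.65

n = 2 · ((1.282 + 0.674) / 0.65)²
n = 2 · (3.009)²
n ≈ 18.11
Round up to the next whole number: n = 19 per group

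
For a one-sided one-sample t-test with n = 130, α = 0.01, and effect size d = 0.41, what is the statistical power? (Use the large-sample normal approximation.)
Power ≈ 0.99

Power calculation (one-sample t-test, normal approximation):
z_β = d · √n - z_α
z_β = 0.41 · √130 - 2.326
z_β = 0.41 · 11.402 - 2.326
z_β = 2.348

Power = Φ(z_β) = Φ(2.348) ≈ 0.991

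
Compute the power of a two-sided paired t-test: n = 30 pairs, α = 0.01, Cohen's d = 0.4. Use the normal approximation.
Power ≈ 0.35

Power calculation (paired t-test, normal approximation):
z_β = d · √n - z_{α/2}
z_β = 0.4 · √30 - 2.576
z_β = 0.4 · 5.477 - 2.576
z_β = -0.385

Power = Φ(z_β) = Φ(-0.385) ≈ 0.350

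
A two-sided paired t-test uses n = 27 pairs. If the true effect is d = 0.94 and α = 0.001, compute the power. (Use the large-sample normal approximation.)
Power ≈ 0.94

Power calculation (paired t-test, normal approximation):
z_β = d · √n - z_{α/2}
z_β = 0.94 · √27 - 3.291
z_β = 0.94 · 5.196 - 3.291
z_β = 1.594

Power = Φ(z_β) = Φ(1.594) ≈ 0.945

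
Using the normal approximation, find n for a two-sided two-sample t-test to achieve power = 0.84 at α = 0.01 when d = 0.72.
n = 50 per group

Sample size formula (two-sample t-test, normal approximation):
n = 2 · ((z_{α/2} + z_β) / d)²

z_{α/2} = 2.576 (for α = 0.01, two-sided)
z_β = 0.994 (for power = 0.84)
d = 0.72

n = 2 · ((2.576 + 0.994) / 0.72)²
n = 2 · (4.958)²
n ≈ 49.16
Round up to the next whole number: n = 50 per group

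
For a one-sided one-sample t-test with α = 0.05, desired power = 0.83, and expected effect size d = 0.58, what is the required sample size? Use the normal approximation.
n = 21

Sample size formula (one-sample t-test, normal approximation):
n = ((z_α + z_β) / d)²

z_α = 1.645 (for α = 0.05, one-sided)
z_β = 0.954 (for power = 0.83)
d = 0.58

n = ((1.645 + 0.954) / 0.58)²
n = (4.481)²
n ≈ 20.08
Round up to the next whole number: n = 21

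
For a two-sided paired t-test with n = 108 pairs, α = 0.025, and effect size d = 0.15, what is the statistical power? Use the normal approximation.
Power ≈ 0.25

Power calculation (paired t-test, normal approximation):
z_β = d · √n - z_{α/2}
z_β = 0.15 · √108 - 2.241
z_β = 0.15 · 10.392 - 2.241
z_β = -0.683

Power = Φ(z_β) = Φ(-0.683) ≈ 0.247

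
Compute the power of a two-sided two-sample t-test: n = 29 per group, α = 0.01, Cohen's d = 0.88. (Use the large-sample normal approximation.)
Power ≈ 0.78

Power calculation (two-sample t-test, normal approximation):
z_β = d · √(n/2) - z_{α/2}
z_β = 0.88 · √(29/2) - 2.576
z_β = 0.88 · 3.808 - 2.576
z_β = 0.775

Power = Φ(z_β) = Φ(0.775) ≈ 0.781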